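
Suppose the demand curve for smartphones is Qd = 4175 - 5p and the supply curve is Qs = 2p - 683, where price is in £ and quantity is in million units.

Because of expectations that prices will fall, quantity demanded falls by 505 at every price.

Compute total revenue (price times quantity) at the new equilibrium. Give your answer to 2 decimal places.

348684.18

Solve the original market: 4175 - 5p = 2p - 683, hence p = 694 and Q = 705.
The new curves are Qd = 3670 - 5p (demand) and Qs = 2p - 683 (supply).
Clearing the new market: 3670 - 5p = 2p - 683, so p = 4353/7 ≈ 621.8571 and Q = 3925/7 ≈ 560.7143.
New expenditure = 621.8571 × 560.7143 = 348684.18.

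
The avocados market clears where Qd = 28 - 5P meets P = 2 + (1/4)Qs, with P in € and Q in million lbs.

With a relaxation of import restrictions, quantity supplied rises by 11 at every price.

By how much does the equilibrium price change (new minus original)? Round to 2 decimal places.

-1.22

Before the shock: 28 - 5P = 4P - 8 ⇒ 36 = 9P ⇒ P = 4, Q = 8.
The shock moves the curves to Qd = 28 - 5P and Qs = 4P + 3.
Setting them equal: 28 - 5P = 4P + 3 → 25 = 9P, so P = 25/9 ≈ 2.7778 and Q = 127/9 ≈ 14.1111.
ΔP = 2.7778 − 4 = -1.22.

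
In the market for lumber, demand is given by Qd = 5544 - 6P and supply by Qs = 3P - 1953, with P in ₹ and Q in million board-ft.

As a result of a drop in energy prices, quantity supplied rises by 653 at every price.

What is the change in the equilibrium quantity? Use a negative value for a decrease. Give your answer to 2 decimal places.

+435.33

Original equilibrium: 5544 - 6P = 3P - 1953 gives 7497 = 9P, so P = 833 and Q = 546.
With the change applied: demand Qd = 5544 - 6P, supply Qs = 3P - 1300.
Equate the new curves: 5544 - 6P = 3P - 1300, giving 6844 = 9P, P = 6844/9 ≈ 760.4444, Q = 2944/3 ≈ 981.3333.
ΔQ = 981.3333 − 546 = +435.33.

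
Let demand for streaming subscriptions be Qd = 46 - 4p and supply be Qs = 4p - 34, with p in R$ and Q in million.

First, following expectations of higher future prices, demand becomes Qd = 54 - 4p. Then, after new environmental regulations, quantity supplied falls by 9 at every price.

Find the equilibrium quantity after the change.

Initially, 46 - 4p = 4p - 34, so 80 = 8p and p = 10, Q = 6.
After the shift, demand is Qd = 54 - 4p and supply is Qs = 4p - 43.
Clearing the new market: 54 - 4p = 4p - 43, so p = 12.125 and Q = 5.5.

5.5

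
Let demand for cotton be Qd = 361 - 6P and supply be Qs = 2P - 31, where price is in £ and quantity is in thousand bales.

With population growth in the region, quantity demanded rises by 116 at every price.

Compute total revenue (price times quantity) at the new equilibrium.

6096

Initially, 361 - 6P = 2P - 31, so 392 = 8P and P = 49, Q = 67.
The new curves are Qd = 477 - 6P (demand) and Qs = 2P - 31 (supply).
Equate the new curves: 477 - 6P = 2P - 31, giving 508 = 8P, P = 63.5, Q = 96.
New expenditure = 63.5 × 96 = 6096.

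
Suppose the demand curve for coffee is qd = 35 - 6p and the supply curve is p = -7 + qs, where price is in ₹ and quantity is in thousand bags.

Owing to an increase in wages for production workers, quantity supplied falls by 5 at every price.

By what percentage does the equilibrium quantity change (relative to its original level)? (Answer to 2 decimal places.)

Solve the original market: 35 - 6p = p + 7, hence p = 4 and q = 11.
After the shift, demand is qd = 35 - 6p and supply is qs = p + 2.
Equate the new curves: 35 - 6p = p + 2, giving 33 = 7p, p = 33/7 ≈ 4.7143, q = 47/7 ≈ 6.7143.
%Δq = (6.7143 − 11) / 11 × 100 = -38.96%.

-38.96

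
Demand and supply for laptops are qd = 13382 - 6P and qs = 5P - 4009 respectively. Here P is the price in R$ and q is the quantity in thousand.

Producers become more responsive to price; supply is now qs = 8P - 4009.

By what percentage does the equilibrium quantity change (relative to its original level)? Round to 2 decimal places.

+52.17

Before the shock: 13382 - 6P = 5P - 4009 ⇒ 17391 = 11P ⇒ P = 1581, q = 3896.
After the shift, demand is qd = 13382 - 6P and supply is qs = 8P - 4009.
New equilibrium: 13382 - 6P = 8P - 4009 ⇒ 17391 = 14P ⇒ P = 17391/14 ≈ 1242.2143, q = 41501/7 ≈ 5928.7143.
%Δq = (5928.7143 − 3896) / 3896 × 100 = +52.17%.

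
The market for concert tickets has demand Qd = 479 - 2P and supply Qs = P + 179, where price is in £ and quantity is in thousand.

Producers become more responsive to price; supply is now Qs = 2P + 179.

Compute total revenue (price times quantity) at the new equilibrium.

24675

Initially, 479 - 2P = P + 179, so 300 = 3P and P = 100, Q = 279.
The new curves are Qd = 479 - 2P (demand) and Qs = 2P + 179 (supply).
Equate the new curves: 479 - 2P = 2P + 179, giving 300 = 4P, P = 75, Q = 329.
New expenditure = 75 × 329 = 24675.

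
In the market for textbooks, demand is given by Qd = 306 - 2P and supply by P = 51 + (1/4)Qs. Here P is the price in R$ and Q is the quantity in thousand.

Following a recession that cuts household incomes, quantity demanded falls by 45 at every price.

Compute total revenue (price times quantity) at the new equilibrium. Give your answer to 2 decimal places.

8215.00

Solve the original market: 306 - 2P = 4P - 204, hence P = 85 and Q = 136.
With the change applied: demand Qd = 261 - 2P, supply Qs = 4P - 204.
Clearing the new market: 261 - 2P = 4P - 204, so P = 77.5 and Q = 106.
New expenditure = 77.5 × 106 = 8215.00.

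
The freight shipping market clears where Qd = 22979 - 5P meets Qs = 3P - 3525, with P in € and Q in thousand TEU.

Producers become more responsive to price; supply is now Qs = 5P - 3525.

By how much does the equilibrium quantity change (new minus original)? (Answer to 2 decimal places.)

Before the shock: 22979 - 5P = 3P - 3525 ⇒ 26504 = 8P ⇒ P = 3313, Q = 6414.
After the shift, demand is Qd = 22979 - 5P and supply is Qs = 5P - 3525.
Setting them equal: 22979 - 5P = 5P - 3525 → 26504 = 10P, so P = 2650.4 and Q = 9727.
ΔQ = 9727 − 6414 = +3313.00.

+3313.00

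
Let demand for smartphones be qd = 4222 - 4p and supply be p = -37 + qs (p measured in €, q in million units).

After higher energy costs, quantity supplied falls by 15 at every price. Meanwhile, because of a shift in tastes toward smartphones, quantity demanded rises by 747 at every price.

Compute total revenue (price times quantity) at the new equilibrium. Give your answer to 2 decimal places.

Solve the original market: 4222 - 4p = p + 37, hence p = 837 and q = 874.
The new curves are qd = 4969 - 4p (demand) and qs = p + 22 (supply).
New equilibrium: 4969 - 4p = p + 22 ⇒ 4947 = 5p ⇒ p = 989.4, q = 1011.4.
New expenditure = 989.4 × 1011.4 = 1000679.16.

1000679.16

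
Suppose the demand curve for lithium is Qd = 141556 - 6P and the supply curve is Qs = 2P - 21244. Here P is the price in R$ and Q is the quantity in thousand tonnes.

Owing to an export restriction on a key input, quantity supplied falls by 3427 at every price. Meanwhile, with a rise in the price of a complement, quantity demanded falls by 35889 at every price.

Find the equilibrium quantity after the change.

7913.5

Original equilibrium: 141556 - 6P = 2P - 21244 gives 162800 = 8P, so P = 20350 and Q = 19456.
With the change applied: demand Qd = 105667 - 6P, supply Qs = 2P - 24671.
Clearing the new market: 105667 - 6P = 2P - 24671, so P = 16292.25 and Q = 7913.5.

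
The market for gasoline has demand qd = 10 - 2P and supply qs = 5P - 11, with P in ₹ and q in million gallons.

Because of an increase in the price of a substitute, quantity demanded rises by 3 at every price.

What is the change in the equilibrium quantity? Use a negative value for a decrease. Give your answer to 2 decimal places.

Original equilibrium: 10 - 2P = 5P - 11 gives 21 = 7P, so P = 3 and q = 4.
The shock moves the curves to qd = 13 - 2P and qs = 5P - 11.
Equate the new curves: 13 - 2P = 5P - 11, giving 24 = 7P, P = 24/7 ≈ 3.4286, q = 43/7 ≈ 6.1429.
Δq = 6.1429 − 4 = +2.14.

+2.14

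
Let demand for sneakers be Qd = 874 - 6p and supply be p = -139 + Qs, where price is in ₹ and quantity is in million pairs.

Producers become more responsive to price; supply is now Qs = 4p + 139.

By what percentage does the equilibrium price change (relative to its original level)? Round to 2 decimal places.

-30.00

Before the shock: 874 - 6p = p + 139 ⇒ 735 = 7p ⇒ p = 105, Q = 244.
With the change applied: demand Qd = 874 - 6p, supply Qs = 4p + 139.
Setting them equal: 874 - 6p = 4p + 139 → 735 = 10p, so p = 73.5 and Q = 433.
%Δp = (73.5 − 105) / 105 × 100 = -30.00%.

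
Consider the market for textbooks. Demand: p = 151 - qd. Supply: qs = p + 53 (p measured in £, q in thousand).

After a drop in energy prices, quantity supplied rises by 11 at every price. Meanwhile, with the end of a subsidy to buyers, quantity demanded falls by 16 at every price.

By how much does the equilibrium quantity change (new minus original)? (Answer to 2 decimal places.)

-2.50

Initially, 151 - p = p + 53, so 98 = 2p and p = 49, q = 102.
The shock moves the curves to qd = 135 - p and qs = p + 64.
New equilibrium: 135 - p = p + 64 ⇒ 71 = 2p ⇒ p = 35.5, q = 99.5.
Δq = 99.5 − 102 = -2.50.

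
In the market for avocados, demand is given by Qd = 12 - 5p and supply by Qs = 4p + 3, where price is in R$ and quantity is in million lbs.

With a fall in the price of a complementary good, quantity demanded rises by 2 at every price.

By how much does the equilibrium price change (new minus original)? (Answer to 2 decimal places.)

+0.22

Original equilibrium: 12 - 5p = 4p + 3 gives 9 = 9p, so p = 1 and Q = 7.
After the shift, demand is Qd = 14 - 5p and supply is Qs = 4p + 3.
New equilibrium: 14 - 5p = 4p + 3 ⇒ 11 = 9p ⇒ p = 11/9 ≈ 1.2222, Q = 71/9 ≈ 7.8889.
Δp = 1.2222 − 1 = +0.22.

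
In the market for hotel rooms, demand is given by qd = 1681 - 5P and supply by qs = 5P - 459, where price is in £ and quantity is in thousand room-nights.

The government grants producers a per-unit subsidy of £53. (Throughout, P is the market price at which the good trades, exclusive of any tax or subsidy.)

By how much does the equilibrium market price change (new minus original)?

Original equilibrium: 1681 - 5P = 5P - 459 gives 2140 = 10P, so P = 214 and q = 611.
Since sellers receive the price plus the subsidy, the effective supply curve becomes qs = 5P - 194.
Equate the new curves: 1681 - 5P = 5P - 194, giving 1875 = 10P, P = 187.5, q = 743.5.
ΔP = 187.5 − 214 = -26.5.

-26.5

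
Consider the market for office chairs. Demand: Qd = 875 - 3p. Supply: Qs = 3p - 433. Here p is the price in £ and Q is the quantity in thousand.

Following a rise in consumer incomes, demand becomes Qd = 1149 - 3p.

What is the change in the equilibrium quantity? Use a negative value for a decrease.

+137

Original equilibrium: 875 - 3p = 3p - 433 gives 1308 = 6p, so p = 218 and Q = 221.
The new curves are Qd = 1149 - 3p (demand) and Qs = 3p - 433 (supply).
Equate the new curves: 1149 - 3p = 3p - 433, giving 1582 = 6p, p = 791/3 ≈ 263.6667, Q = 358.
ΔQ = 358 − 221 = +137.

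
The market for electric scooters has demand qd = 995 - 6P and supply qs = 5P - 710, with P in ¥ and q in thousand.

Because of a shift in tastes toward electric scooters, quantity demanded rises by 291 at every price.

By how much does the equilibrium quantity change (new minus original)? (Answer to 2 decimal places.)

+132.27

Initially, 995 - 6P = 5P - 710, so 1705 = 11P and P = 155, q = 65.
The shock moves the curves to qd = 1286 - 6P and qs = 5P - 710.
Equate the new curves: 1286 - 6P = 5P - 710, giving 1996 = 11P, P = 1996/11 ≈ 181.4545, q = 2170/11 ≈ 197.2727.
Δq = 197.2727 − 65 = +132.27.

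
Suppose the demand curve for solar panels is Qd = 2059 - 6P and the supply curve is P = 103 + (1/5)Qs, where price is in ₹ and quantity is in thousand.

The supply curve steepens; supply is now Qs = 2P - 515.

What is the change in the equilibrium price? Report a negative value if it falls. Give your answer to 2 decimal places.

Solve the original market: 2059 - 6P = 5P - 515, hence P = 234 and Q = 655.
The shock moves the curves to Qd = 2059 - 6P and Qs = 2P - 515.
Setting them equal: 2059 - 6P = 2P - 515 → 2574 = 8P, so P = 321.75 and Q = 128.5.
ΔP = 321.75 − 234 = +87.75.

+87.75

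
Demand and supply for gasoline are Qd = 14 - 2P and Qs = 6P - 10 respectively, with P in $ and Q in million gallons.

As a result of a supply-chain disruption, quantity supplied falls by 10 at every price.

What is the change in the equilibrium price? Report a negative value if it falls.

+1.25

Solve the original market: 14 - 2P = 6P - 10, hence P = 3 and Q = 8.
With the change applied: demand Qd = 14 - 2P, supply Qs = 6P - 20.
Equate the new curves: 14 - 2P = 6P - 20, giving 34 = 8P, P = 4.25, Q = 5.5.
ΔP = 4.25 − 3 = +1.25.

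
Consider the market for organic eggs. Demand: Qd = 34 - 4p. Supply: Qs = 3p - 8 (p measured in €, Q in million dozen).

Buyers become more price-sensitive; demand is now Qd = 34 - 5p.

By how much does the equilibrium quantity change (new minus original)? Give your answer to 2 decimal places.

-2.25

Solve the original market: 34 - 4p = 3p - 8, hence p = 6 and Q = 10.
The new curves are Qd = 34 - 5p (demand) and Qs = 3p - 8 (supply).
Setting them equal: 34 - 5p = 3p - 8 → 42 = 8p, so p = 5.25 and Q = 7.75.
ΔQ = 7.75 − 10 = -2.25.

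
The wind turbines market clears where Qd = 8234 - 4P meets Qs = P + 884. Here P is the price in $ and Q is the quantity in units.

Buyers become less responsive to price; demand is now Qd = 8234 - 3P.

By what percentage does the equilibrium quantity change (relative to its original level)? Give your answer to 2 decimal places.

Solve the original market: 8234 - 4P = P + 884, hence P = 1470 and Q = 2354.
The new curves are Qd = 8234 - 3P (demand) and Qs = P + 884 (supply).
Clearing the new market: 8234 - 3P = P + 884, so P = 1837.5 and Q = 2721.5.
%ΔQ = (2721.5 − 2354) / 2354 × 100 = +15.61%.

+15.61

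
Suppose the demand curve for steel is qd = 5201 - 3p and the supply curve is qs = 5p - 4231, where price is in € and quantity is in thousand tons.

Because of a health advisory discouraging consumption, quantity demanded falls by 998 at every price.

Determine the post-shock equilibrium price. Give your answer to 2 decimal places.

Initially, 5201 - 3p = 5p - 4231, so 9432 = 8p and p = 1179, q = 1664.
With the change applied: demand qd = 4203 - 3p, supply qs = 5p - 4231.
Clearing the new market: 4203 - 3p = 5p - 4231, so p = 1054.25 and q = 1040.25.

1054.25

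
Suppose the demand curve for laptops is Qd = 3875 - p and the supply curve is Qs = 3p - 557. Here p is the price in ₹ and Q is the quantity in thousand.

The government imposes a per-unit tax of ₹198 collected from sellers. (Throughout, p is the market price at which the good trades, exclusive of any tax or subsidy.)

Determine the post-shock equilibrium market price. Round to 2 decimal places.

1256.50

Initially, 3875 - p = 3p - 557, so 4432 = 4p and p = 1108, Q = 2767.
Since sellers keep the price net of the tax, the effective supply curve becomes Qs = 3p - 1151.
Clearing the new market: 3875 - p = 3p - 1151, so p = 1256.5 and Q = 2618.5.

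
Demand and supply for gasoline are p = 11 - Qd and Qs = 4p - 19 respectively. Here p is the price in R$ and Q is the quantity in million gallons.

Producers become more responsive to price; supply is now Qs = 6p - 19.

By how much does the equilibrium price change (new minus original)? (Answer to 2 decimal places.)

-1.71

Before the shock: 11 - p = 4p - 19 ⇒ 30 = 5p ⇒ p = 6, Q = 5.
With the change applied: demand Qd = 11 - p, supply Qs = 6p - 19.
Equate the new curves: 11 - p = 6p - 19, giving 30 = 7p, p = 30/7 ≈ 4.2857, Q = 47/7 ≈ 6.7143.
Δp = 4.2857 − 6 = -1.71.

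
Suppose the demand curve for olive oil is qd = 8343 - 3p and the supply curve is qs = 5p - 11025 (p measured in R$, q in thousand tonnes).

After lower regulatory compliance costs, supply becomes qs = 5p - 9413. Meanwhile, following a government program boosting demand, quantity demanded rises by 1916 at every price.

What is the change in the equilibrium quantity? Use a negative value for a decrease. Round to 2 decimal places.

+1802.00

Initially, 8343 - 3p = 5p - 11025, so 19368 = 8p and p = 2421, q = 1080.
The shock moves the curves to qd = 10259 - 3p and qs = 5p - 9413.
Setting them equal: 10259 - 3p = 5p - 9413 → 19672 = 8p, so p = 2459 and q = 2882.
Δq = 2882 − 1080 = +1802.00.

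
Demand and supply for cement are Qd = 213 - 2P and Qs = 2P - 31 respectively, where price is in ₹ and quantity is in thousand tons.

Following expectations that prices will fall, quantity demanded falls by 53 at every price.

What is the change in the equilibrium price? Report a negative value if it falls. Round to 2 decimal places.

Original equilibrium: 213 - 2P = 2P - 31 gives 244 = 4P, so P = 61 and Q = 91.
After the shift, demand is Qd = 160 - 2P and supply is Qs = 2P - 31.
Equate the new curves: 160 - 2P = 2P - 31, giving 191 = 4P, P = 47.75, Q = 64.5.
ΔP = 47.75 − 61 = -13.25.

-13.25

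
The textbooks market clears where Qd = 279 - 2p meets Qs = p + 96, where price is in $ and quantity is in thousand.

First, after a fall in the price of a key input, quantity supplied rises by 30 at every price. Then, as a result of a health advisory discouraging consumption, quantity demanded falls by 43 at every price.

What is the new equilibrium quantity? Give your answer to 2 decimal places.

162.67

Original equilibrium: 279 - 2p = p + 96 gives 183 = 3p, so p = 61 and Q = 157.
After the shift, demand is Qd = 236 - 2p and supply is Qs = p + 126.
New equilibrium: 236 - 2p = p + 126 ⇒ 110 = 3p ⇒ p = 110/3 ≈ 36.6667, Q = 488/3 ≈ 162.6667.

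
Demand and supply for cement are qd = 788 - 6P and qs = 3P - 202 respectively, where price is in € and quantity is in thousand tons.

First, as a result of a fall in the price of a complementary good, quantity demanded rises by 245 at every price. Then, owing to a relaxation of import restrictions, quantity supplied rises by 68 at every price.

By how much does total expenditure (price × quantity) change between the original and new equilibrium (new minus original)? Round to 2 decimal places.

Before the shock: 788 - 6P = 3P - 202 ⇒ 990 = 9P ⇒ P = 110, q = 128.
After the shift, demand is qd = 1033 - 6P and supply is qs = 3P - 134.
Setting them equal: 1033 - 6P = 3P - 134 → 1167 = 9P, so P = 389/3 ≈ 129.6667 and q = 255.
Expenditure moves from 110×128 = 14080 to 129.6667×255 = 33065; change = +18985.00.

+18985.00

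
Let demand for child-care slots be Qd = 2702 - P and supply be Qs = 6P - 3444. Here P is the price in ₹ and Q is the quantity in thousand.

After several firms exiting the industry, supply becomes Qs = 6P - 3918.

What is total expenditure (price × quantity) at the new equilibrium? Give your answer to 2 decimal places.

Original equilibrium: 2702 - P = 6P - 3444 gives 6146 = 7P, so P = 878 and Q = 1824.
The shock moves the curves to Qd = 2702 - P and Qs = 6P - 3918.
Clearing the new market: 2702 - P = 6P - 3918, so P = 6620/7 ≈ 945.7143 and Q = 12294/7 ≈ 1756.2857.
New expenditure = 945.7143 × 1756.2857 = 1660944.49.

1660944.49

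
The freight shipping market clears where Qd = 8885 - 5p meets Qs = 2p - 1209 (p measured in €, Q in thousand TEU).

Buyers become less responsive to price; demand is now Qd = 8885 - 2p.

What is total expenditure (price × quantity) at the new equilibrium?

Initially, 8885 - 5p = 2p - 1209, so 10094 = 7p and p = 1442, Q = 1675.
With the change applied: demand Qd = 8885 - 2p, supply Qs = 2p - 1209.
Setting them equal: 8885 - 2p = 2p - 1209 → 10094 = 4p, so p = 2523.5 and Q = 3838.
New expenditure = 2523.5 × 3838 = 9685193.

9685193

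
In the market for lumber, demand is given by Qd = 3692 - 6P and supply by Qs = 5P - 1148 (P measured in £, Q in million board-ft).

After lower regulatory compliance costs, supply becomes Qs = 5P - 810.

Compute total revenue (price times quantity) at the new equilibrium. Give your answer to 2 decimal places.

506009.92

Solve the original market: 3692 - 6P = 5P - 1148, hence P = 440 and Q = 1052.
With the change applied: demand Qd = 3692 - 6P, supply Qs = 5P - 810.
Clearing the new market: 3692 - 6P = 5P - 810, so P = 4502/11 ≈ 409.2727 and Q = 13600/11 ≈ 1236.3636.
New expenditure = 409.2727 × 1236.3636 = 506009.92.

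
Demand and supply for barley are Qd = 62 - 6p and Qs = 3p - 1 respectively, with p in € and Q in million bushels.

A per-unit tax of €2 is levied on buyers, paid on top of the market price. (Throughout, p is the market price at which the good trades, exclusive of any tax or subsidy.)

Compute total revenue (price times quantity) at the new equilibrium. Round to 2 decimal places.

Initially, 62 - 6p = 3p - 1, so 63 = 9p and p = 7, Q = 20.
Since buyers pay the price plus the tax, the effective demand curve becomes Qd = 50 - 6p.
New equilibrium: 50 - 6p = 3p - 1 ⇒ 51 = 9p ⇒ p = 17/3 ≈ 5.6667, Q = 16.
New expenditure = 5.6667 × 16 = 90.67.

90.67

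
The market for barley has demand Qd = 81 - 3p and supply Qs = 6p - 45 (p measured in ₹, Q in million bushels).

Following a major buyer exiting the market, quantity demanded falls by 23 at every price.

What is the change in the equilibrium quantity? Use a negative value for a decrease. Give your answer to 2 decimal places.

Initially, 81 - 3p = 6p - 45, so 126 = 9p and p = 14, Q = 39.
The shock moves the curves to Qd = 58 - 3p and Qs = 6p - 45.
New equilibrium: 58 - 3p = 6p - 45 ⇒ 103 = 9p ⇒ p = 103/9 ≈ 11.4444, Q = 71/3 ≈ 23.6667.
ΔQ = 23.6667 − 39 = -15.33.

-15.33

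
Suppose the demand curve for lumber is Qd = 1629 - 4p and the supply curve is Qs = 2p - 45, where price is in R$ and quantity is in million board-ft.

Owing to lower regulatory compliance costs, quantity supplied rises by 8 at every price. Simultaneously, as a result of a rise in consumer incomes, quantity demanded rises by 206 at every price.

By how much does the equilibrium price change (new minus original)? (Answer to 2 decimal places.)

+33.00

Initially, 1629 - 4p = 2p - 45, so 1674 = 6p and p = 279, Q = 513.
With the change applied: demand Qd = 1835 - 4p, supply Qs = 2p - 37.
Clearing the new market: 1835 - 4p = 2p - 37, so p = 312 and Q = 587.
Δp = 312 − 279 = +33.00.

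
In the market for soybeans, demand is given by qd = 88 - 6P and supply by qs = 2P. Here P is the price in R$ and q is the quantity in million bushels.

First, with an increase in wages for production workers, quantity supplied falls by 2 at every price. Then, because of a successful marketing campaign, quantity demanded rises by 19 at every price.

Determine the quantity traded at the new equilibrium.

Solve the original market: 88 - 6P = 2P, hence P = 11 and q = 22.
The shock moves the curves to qd = 107 - 6P and qs = 2P - 2.
Equate the new curves: 107 - 6P = 2P - 2, giving 109 = 8P, P = 13.625, q = 25.25.

25.25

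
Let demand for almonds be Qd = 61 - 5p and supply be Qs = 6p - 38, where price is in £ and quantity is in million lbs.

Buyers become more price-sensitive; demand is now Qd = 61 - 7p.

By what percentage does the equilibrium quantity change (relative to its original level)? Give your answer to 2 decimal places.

-51.92

Before the shock: 61 - 5p = 6p - 38 ⇒ 99 = 11p ⇒ p = 9, Q = 16.
After the shift, demand is Qd = 61 - 7p and supply is Qs = 6p - 38.
New equilibrium: 61 - 7p = 6p - 38 ⇒ 99 = 13p ⇒ p = 99/13 ≈ 7.6154, Q = 100/13 ≈ 7.6923.
%ΔQ = (7.6923 − 16) / 16 × 100 = -51.92%.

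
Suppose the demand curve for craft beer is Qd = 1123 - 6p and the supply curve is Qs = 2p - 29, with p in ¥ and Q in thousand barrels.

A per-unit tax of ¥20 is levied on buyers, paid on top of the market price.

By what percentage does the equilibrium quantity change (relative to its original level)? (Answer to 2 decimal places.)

-11.58

Original equilibrium: 1123 - 6p = 2p - 29 gives 1152 = 8p, so p = 144 and Q = 259.
Since buyers pay the price plus the tax, the effective demand curve becomes Qd = 1003 - 6p.
Clearing the new market: 1003 - 6p = 2p - 29, so p = 129 and Q = 229.
%ΔQ = (229 − 259) / 259 × 100 = -11.58%.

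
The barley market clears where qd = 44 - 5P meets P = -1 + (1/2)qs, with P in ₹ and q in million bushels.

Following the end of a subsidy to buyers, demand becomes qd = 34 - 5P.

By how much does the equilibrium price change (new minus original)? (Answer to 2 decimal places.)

Initially, 44 - 5P = 2P + 2, so 42 = 7P and P = 6, q = 14.
The shock moves the curves to qd = 34 - 5P and qs = 2P + 2.
Clearing the new market: 34 - 5P = 2P + 2, so P = 32/7 ≈ 4.5714 and q = 78/7 ≈ 11.1429.
ΔP = 4.5714 − 6 = -1.43.

-1.43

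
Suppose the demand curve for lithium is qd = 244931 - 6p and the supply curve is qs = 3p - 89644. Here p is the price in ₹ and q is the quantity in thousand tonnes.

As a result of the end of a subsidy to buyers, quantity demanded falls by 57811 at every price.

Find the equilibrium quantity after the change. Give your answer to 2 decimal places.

Before the shock: 244931 - 6p = 3p - 89644 ⇒ 334575 = 9p ⇒ p = 37175, q = 21881.
After the shift, demand is qd = 187120 - 6p and supply is qs = 3p - 89644.
New equilibrium: 187120 - 6p = 3p - 89644 ⇒ 276764 = 9p ⇒ p = 276764/9 ≈ 30751.5556, q = 7832/3 ≈ 2610.6667.

2610.67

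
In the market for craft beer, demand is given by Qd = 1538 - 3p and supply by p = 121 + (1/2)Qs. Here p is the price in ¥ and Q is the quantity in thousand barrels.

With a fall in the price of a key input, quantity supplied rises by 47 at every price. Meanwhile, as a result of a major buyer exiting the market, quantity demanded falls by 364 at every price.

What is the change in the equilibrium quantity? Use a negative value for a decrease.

-117.4

Before the shock: 1538 - 3p = 2p - 242 ⇒ 1780 = 5p ⇒ p = 356, Q = 470.
The shock moves the curves to Qd = 1174 - 3p and Qs = 2p - 195.
New equilibrium: 1174 - 3p = 2p - 195 ⇒ 1369 = 5p ⇒ p = 273.8, Q = 352.6.
ΔQ = 352.6 − 470 = -117.4.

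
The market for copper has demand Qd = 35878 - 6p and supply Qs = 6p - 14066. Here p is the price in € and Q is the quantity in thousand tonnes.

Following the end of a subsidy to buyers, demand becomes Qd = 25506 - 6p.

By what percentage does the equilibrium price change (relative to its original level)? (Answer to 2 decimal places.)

-20.77

Initially, 35878 - 6p = 6p - 14066, so 49944 = 12p and p = 4162, Q = 10906.
The shock moves the curves to Qd = 25506 - 6p and Qs = 6p - 14066.
Setting them equal: 25506 - 6p = 6p - 14066 → 39572 = 12p, so p = 9893/3 ≈ 3297.6667 and Q = 5720.
%Δp = (3297.6667 − 4162) / 4162 × 100 = -20.77%.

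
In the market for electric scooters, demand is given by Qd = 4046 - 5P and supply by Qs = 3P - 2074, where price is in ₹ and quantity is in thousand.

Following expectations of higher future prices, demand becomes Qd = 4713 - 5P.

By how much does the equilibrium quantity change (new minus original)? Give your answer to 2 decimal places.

Solve the original market: 4046 - 5P = 3P - 2074, hence P = 765 and Q = 221.
After the shift, demand is Qd = 4713 - 5P and supply is Qs = 3P - 2074.
Clearing the new market: 4713 - 5P = 3P - 2074, so P = 848.375 and Q = 471.125.
ΔQ = 471.125 − 221 = +250.13.

+250.13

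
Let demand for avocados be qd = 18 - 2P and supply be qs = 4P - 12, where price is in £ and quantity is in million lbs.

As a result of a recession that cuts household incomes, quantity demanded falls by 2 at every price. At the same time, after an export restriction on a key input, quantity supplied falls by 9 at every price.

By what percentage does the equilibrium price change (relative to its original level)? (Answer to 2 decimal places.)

+23.33

Before the shock: 18 - 2P = 4P - 12 ⇒ 30 = 6P ⇒ P = 5, q = 8.
With the change applied: demand qd = 16 - 2P, supply qs = 4P - 21.
New equilibrium: 16 - 2P = 4P - 21 ⇒ 37 = 6P ⇒ P = 37/6 ≈ 6.1667, q = 11/3 ≈ 3.6667.
%ΔP = (6.1667 − 5) / 5 × 100 = +23.33%.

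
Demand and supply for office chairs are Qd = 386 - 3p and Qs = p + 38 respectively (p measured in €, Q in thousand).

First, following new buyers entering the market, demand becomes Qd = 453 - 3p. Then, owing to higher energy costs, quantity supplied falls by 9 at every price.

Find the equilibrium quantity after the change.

Before the shock: 386 - 3p = p + 38 ⇒ 348 = 4p ⇒ p = 87, Q = 125.
The shock moves the curves to Qd = 453 - 3p and Qs = p + 29.
New equilibrium: 453 - 3p = p + 29 ⇒ 424 = 4p ⇒ p = 106, Q = 135.

135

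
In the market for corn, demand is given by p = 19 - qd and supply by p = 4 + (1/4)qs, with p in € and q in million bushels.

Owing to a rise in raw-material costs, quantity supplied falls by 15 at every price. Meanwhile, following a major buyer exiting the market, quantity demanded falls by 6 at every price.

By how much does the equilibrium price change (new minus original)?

Solve the original market: 19 - p = 4p - 16, hence p = 7 and q = 12.
The new curves are qd = 13 - p (demand) and qs = 4p - 31 (supply).
Setting them equal: 13 - p = 4p - 31 → 44 = 5p, so p = 8.8 and q = 4.2.
Δp = 8.8 − 7 = +1.8.

+1.8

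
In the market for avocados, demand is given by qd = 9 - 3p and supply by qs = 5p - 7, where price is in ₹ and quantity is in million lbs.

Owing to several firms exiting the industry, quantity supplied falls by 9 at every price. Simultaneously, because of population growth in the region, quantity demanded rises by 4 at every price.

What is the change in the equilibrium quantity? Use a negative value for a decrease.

Original equilibrium: 9 - 3p = 5p - 7 gives 16 = 8p, so p = 2 and q = 3.
The shock moves the curves to qd = 13 - 3p and qs = 5p - 16.
Clearing the new market: 13 - 3p = 5p - 16, so p = 3.625 and q = 2.125.
Δq = 2.125 − 3 = -0.875.

-0.875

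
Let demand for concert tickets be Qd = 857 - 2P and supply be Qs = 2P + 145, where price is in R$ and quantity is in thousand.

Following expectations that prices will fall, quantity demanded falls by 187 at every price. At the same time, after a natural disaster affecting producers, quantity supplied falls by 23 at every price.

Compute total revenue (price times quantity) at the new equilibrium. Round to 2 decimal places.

Initially, 857 - 2P = 2P + 145, so 712 = 4P and P = 178, Q = 501.
The new curves are Qd = 670 - 2P (demand) and Qs = 2P + 122 (supply).
Equate the new curves: 670 - 2P = 2P + 122, giving 548 = 4P, P = 137, Q = 396.
New expenditure = 137 × 396 = 54252.00.

54252.00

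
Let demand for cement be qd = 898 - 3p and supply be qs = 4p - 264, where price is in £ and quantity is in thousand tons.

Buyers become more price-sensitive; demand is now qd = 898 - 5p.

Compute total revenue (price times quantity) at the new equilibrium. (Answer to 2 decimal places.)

32593.38

Before the shock: 898 - 3p = 4p - 264 ⇒ 1162 = 7p ⇒ p = 166, q = 400.
The new curves are qd = 898 - 5p (demand) and qs = 4p - 264 (supply).
Equate the new curves: 898 - 5p = 4p - 264, giving 1162 = 9p, p = 1162/9 ≈ 129.1111, q = 2272/9 ≈ 252.4444.
New expenditure = 129.1111 × 252.4444 = 32593.38.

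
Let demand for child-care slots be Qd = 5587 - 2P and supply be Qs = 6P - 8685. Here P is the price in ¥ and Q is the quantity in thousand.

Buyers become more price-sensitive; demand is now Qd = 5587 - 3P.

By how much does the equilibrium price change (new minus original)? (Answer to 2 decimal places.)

-198.22

Initially, 5587 - 2P = 6P - 8685, so 14272 = 8P and P = 1784, Q = 2019.
The shock moves the curves to Qd = 5587 - 3P and Qs = 6P - 8685.
Setting them equal: 5587 - 3P = 6P - 8685 → 14272 = 9P, so P = 14272/9 ≈ 1585.7778 and Q = 2489/3 ≈ 829.6667.
ΔP = 1585.7778 − 1784 = -198.22.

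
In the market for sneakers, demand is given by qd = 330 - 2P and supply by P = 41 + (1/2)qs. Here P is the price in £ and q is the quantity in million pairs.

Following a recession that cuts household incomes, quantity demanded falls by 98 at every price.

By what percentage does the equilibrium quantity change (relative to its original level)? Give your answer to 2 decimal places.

Initially, 330 - 2P = 2P - 82, so 412 = 4P and P = 103, q = 124.
The shock moves the curves to qd = 232 - 2P and qs = 2P - 82.
Clearing the new market: 232 - 2P = 2P - 82, so P = 78.5 and q = 75.
%Δq = (75 − 124) / 124 × 100 = -39.52%.

-39.52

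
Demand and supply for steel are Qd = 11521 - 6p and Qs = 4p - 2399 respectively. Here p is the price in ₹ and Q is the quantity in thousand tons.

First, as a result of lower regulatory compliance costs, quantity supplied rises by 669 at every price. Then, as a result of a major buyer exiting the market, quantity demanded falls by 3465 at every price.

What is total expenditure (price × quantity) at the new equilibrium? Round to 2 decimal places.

2137653.84

Solve the original market: 11521 - 6p = 4p - 2399, hence p = 1392 and Q = 3169.
The shock moves the curves to Qd = 8056 - 6p and Qs = 4p - 1730.
New equilibrium: 8056 - 6p = 4p - 1730 ⇒ 9786 = 10p ⇒ p = 978.6, Q = 2184.4.
New expenditure = 978.6 × 2184.4 = 2137653.84.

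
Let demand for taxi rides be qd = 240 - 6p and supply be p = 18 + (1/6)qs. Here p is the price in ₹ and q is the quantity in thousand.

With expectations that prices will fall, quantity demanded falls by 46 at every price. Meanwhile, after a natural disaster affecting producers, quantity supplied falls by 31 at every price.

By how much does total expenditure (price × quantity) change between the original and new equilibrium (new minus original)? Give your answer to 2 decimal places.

Initially, 240 - 6p = 6p - 108, so 348 = 12p and p = 29, q = 66.
The new curves are qd = 194 - 6p (demand) and qs = 6p - 139 (supply).
Equate the new curves: 194 - 6p = 6p - 139, giving 333 = 12p, p = 27.75, q = 27.5.
Expenditure moves from 29×66 = 1914 to 27.75×27.5 = 763.125; change = -1150.88.

-1150.88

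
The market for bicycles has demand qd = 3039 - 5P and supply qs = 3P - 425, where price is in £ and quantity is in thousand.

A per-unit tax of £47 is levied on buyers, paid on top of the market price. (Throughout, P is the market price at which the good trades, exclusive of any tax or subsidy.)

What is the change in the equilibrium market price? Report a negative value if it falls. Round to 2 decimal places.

-29.38

Solve the original market: 3039 - 5P = 3P - 425, hence P = 433 and q = 874.
Since buyers pay the price plus the tax, the effective demand curve becomes qd = 2804 - 5P.
New equilibrium: 2804 - 5P = 3P - 425 ⇒ 3229 = 8P ⇒ P = 403.625, q = 785.875.
ΔP = 403.625 − 433 = -29.38.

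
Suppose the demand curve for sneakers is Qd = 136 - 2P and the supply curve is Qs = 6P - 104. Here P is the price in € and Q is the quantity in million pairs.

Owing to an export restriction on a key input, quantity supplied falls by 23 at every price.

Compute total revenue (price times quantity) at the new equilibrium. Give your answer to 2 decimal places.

2309.47

Initially, 136 - 2P = 6P - 104, so 240 = 8P and P = 30, Q = 76.
With the change applied: demand Qd = 136 - 2P, supply Qs = 6P - 127.
Clearing the new market: 136 - 2P = 6P - 127, so P = 32.875 and Q = 70.25.
New expenditure = 32.875 × 70.25 = 2309.47.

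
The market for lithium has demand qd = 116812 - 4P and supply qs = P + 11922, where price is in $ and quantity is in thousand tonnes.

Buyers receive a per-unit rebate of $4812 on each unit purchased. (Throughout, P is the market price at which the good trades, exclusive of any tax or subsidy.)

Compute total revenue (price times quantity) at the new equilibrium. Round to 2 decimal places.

912404368.96

Original equilibrium: 116812 - 4P = P + 11922 gives 104890 = 5P, so P = 20978 and q = 32900.
Since buyers' out-of-pocket price is the market price minus the rebate, the effective demand curve becomes qd = 136060 - 4P.
Equate the new curves: 136060 - 4P = P + 11922, giving 124138 = 5P, P = 24827.6, q = 36749.6.
New expenditure = 24827.6 × 36749.6 = 912404368.96.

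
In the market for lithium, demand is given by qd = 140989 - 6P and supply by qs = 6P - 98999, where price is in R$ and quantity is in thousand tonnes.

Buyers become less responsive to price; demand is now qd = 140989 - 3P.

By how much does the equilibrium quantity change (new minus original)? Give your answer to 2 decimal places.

Initially, 140989 - 6P = 6P - 98999, so 239988 = 12P and P = 19999, q = 20995.
After the shift, demand is qd = 140989 - 3P and supply is qs = 6P - 98999.
New equilibrium: 140989 - 3P = 6P - 98999 ⇒ 239988 = 9P ⇒ P = 79996/3 ≈ 26665.3333, q = 60993.
Δq = 60993 − 20995 = +39998.00.

+39998.00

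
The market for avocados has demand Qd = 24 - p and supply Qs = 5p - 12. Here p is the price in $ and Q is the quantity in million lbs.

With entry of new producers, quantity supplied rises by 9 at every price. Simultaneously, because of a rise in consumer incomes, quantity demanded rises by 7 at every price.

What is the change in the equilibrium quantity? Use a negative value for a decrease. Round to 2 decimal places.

+7.33

Solve the original market: 24 - p = 5p - 12, hence p = 6 and Q = 18.
With the change applied: demand Qd = 31 - p, supply Qs = 5p - 3.
Setting them equal: 31 - p = 5p - 3 → 34 = 6p, so p = 17/3 ≈ 5.6667 and Q = 76/3 ≈ 25.3333.
ΔQ = 25.3333 − 18 = +7.33.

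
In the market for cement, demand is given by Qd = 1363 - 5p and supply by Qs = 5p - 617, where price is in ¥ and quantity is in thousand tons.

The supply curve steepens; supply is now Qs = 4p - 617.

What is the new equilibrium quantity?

Initially, 1363 - 5p = 5p - 617, so 1980 = 10p and p = 198, Q = 373.
With the change applied: demand Qd = 1363 - 5p, supply Qs = 4p - 617.
Setting them equal: 1363 - 5p = 4p - 617 → 1980 = 9p, so p = 220 and Q = 263.

263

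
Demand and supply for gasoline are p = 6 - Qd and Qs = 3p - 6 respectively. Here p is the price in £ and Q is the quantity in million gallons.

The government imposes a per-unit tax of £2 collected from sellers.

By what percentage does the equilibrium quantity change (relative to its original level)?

Solve the original market: 6 - p = 3p - 6, hence p = 3 and Q = 3.
Since sellers keep the price net of the tax, the effective supply curve becomes Qs = 3p - 12.
New equilibrium: 6 - p = 3p - 12 ⇒ 18 = 4p ⇒ p = 4.5, Q = 1.5.
%ΔQ = (1.5 − 3) / 3 × 100 = -50%.

-50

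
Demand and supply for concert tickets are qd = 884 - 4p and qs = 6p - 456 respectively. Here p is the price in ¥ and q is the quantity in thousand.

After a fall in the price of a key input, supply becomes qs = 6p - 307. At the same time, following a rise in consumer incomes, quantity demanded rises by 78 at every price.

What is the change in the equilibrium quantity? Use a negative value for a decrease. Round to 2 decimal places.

+106.40

Before the shock: 884 - 4p = 6p - 456 ⇒ 1340 = 10p ⇒ p = 134, q = 348.
The new curves are qd = 962 - 4p (demand) and qs = 6p - 307 (supply).
New equilibrium: 962 - 4p = 6p - 307 ⇒ 1269 = 10p ⇒ p = 126.9, q = 454.4.
Δq = 454.4 − 348 = +106.40.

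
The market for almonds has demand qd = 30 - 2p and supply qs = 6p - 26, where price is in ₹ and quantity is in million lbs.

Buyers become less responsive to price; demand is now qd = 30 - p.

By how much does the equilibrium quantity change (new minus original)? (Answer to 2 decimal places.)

+6.00

Initially, 30 - 2p = 6p - 26, so 56 = 8p and p = 7, q = 16.
The new curves are qd = 30 - p (demand) and qs = 6p - 26 (supply).
Clearing the new market: 30 - p = 6p - 26, so p = 8 and q = 22.
Δq = 22 − 16 = +6.00.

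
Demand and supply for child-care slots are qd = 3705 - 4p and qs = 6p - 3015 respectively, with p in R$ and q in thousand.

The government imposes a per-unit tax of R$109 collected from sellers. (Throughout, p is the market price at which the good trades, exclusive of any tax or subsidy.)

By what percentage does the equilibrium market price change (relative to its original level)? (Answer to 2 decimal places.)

Solve the original market: 3705 - 4p = 6p - 3015, hence p = 672 and q = 1017.
Since sellers keep the price net of the tax, the effective supply curve becomes qs = 6p - 3669.
New equilibrium: 3705 - 4p = 6p - 3669 ⇒ 7374 = 10p ⇒ p = 737.4, q = 755.4.
%Δp = (737.4 − 672) / 672 × 100 = +9.73%.

+9.73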